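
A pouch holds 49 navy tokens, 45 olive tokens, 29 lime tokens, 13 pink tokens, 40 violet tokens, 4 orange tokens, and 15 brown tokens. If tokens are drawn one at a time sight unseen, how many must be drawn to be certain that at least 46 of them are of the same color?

Treat the 7 colors as pigeonholes.
In the worst case we take at most 45 of each color, but all 29 lime, all 13 pink, all 40 violet, all 4 orange, and all 15 brown (fewer than 45), giving 45 + 45 + 29 + 13 + 40 + 4 + 15 = 191.
One more token then forces some color to 46, so 191 + 1 = 192.

192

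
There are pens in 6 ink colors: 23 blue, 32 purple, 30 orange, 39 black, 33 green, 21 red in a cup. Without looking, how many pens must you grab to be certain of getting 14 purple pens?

To avoid purple pens as long as possible, exhaust the other 5 ink colors first.
The worst case draws every non-purple pen first: 23 + 30 + 39 + 33 + 21 = 146.
The next 14 draws are then forced to be purple, giving 146 + 14 = 160.

160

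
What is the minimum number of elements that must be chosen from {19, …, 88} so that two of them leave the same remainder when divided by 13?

Group the integers by remainder mod 13; there are 13 residue classes, each nonempty in this range.
Choosing one from each class (13 integers) avoids any shared remainder.
One more choice must repeat a class, so two differ by a multiple of 13. Hence 13 + 1 = 14.

14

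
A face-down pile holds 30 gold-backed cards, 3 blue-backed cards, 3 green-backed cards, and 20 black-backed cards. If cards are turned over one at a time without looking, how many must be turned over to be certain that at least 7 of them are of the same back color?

19

Treat the 4 back colors as pigeonholes.
In the worst case we take at most 6 of each back color, but all 3 blue-backed and all 3 green-backed (fewer than 6), giving 6 + 3 + 3 + 6 = 18.
One more card then forces some back color to 7, so 18 + 1 = 19.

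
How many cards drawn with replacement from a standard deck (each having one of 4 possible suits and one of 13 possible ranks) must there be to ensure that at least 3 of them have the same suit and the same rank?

105

There are 4 × 13 = 52 (suit, rank) combinations acting as pigeonholes.
With 52 × 2 = 104 cards drawn with replacement from a standard deck we could place exactly 2 in each, with no (suit, rank) pair reaching 3.
One more forces some (suit, rank) pair to hold 3, so 104 + 1 = 105.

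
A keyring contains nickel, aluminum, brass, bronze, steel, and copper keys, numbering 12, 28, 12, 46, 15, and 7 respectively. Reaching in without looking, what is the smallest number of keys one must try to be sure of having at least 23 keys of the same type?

In the worst case we take at most 22 of each type, but all 12 nickel, all 12 brass, all 15 steel, and all 7 copper (fewer than 22), giving 12 + 22 + 12 + 22 + 15 + 7 = 90.
One more key then forces some type to 23, so 90 + 1 = 91.

91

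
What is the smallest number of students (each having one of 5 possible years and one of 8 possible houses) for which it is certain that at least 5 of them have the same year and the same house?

161

There are 5 × 8 = 40 (year, house) combinations acting as pigeonholes.
With 40 × 4 = 160 students we could place exactly 4 in each, with no (year, house) pair reaching 5.
One more forces some (year, house) pair to hold 5, so 160 + 1 = 161.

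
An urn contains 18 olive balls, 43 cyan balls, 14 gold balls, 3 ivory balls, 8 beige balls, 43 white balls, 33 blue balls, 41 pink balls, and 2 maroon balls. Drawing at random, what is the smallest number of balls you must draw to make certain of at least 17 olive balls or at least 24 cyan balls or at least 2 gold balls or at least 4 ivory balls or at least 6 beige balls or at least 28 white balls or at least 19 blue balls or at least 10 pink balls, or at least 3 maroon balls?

105

The worst case stops just short of every target: 16 olive, 23 cyan, 1 gold, 3 ivory, 5 beige, 27 white, 18 blue, 9 pink, 2 maroon — 16 + 23 + 1 + 3 + 5 + 27 + 18 + 9 + 2 = 104 balls.
One more ball must push some color to its target, so 104 + 1 = 105.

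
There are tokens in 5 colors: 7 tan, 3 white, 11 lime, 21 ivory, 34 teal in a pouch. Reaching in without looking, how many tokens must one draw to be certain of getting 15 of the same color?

In the worst case we take at most 14 of each color, but all 7 tan, all 3 white, and all 11 lime (fewer than 14), giving 7 + 3 + 11 + 14 + 14 = 49.
One more token then forces some color to 15, so 49 + 1 = 50.

50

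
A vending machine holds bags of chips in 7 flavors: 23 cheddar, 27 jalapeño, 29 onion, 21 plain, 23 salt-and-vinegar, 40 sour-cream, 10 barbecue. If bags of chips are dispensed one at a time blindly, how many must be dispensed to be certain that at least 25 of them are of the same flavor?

150

In the worst case we take at most 24 of each flavor, but all 23 cheddar, all 21 plain, all 23 salt-and-vinegar, and all 10 barbecue (fewer than 24), giving 23 + 24 + 24 + 21 + 23 + 24 + 10 = 149.
One more bag of chips then forces some flavor to 25, so 149 + 1 = 150.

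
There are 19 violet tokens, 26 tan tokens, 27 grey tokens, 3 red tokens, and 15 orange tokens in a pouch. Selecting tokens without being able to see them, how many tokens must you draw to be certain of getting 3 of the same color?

The worst case takes 2 tokens of each color without reaching 3 of any: 5 × 2 = 10.
The next token must bring some color to 3, so 10 + 1 = 11.

11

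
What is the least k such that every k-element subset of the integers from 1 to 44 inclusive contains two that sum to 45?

23

Partition {1, …, 44} into 22 pairs: {1,44}, {2,43}, …, {22,23}.
Choosing 22 integers — say the integers 1 through 22 — takes one from each pair and avoids the property.
Choosing 23 forces two into the same pair by pigeonhole, and those sum to 45. So 23.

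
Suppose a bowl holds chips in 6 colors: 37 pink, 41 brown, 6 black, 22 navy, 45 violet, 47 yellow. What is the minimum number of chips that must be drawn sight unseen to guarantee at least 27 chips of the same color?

133

In the worst case we take at most 26 of each color, but all 6 black and all 22 navy (fewer than 26), giving 26 + 26 + 6 + 22 + 26 + 26 = 132.
One more chip then forces some color to 27, so 132 + 1 = 133.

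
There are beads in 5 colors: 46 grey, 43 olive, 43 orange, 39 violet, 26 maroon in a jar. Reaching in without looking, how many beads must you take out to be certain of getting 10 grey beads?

161

The worst case draws every non-grey bead first: 43 + 43 + 39 + 26 = 151.
The next 10 draws are then forced to be grey, giving 151 + 10 = 161.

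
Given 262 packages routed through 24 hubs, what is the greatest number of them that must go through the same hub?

If each of the 24 hubs held at most 10, the total would be at most 24 × 10 = 240 < 262, a contradiction.
So at least one holds ⌈262/24⌉ = 11.

11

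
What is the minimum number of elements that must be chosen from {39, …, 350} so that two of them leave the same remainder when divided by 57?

58

Use the pigeonhole principle on residue classes: group the integers by remainder mod 57; there are 57 residue classes, each nonempty in this range.
Choosing one from each class (57 integers) avoids any shared remainder.
One more choice must repeat a class, so two differ by a multiple of 57. Hence 57 + 1 = 58.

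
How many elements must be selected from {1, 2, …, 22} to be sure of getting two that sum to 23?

12

Partition {1, …, 22} into 11 pairs: {1,22}, {2,21}, …, {11,12}.
Choosing 11 integers — say the integers 1 through 11 — takes one from each pair and avoids the property.
Choosing 12 forces two into the same pair by pigeonhole, and those sum to 23. So 12.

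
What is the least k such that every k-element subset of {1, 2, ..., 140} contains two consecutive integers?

71

Partition {1, …, 140} into 70 pairs: {1,2}, {3,4}, …, {139,140}.
Choosing 70 integers — say the 70 even numbers 2, 4, …, 140 — takes one from each pair and avoids the property.
Choosing 71 forces two into the same pair by pigeonhole, and those are consecutive. So 71.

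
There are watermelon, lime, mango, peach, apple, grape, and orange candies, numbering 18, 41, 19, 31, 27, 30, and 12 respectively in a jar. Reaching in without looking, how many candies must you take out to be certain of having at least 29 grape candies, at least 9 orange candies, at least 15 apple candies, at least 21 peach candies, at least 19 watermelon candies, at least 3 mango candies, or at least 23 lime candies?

The worst case stops just short of every target: 18 watermelon, 22 lime, 2 mango, 20 peach, 14 apple, 28 grape, 8 orange — 18 + 22 + 2 + 20 + 14 + 28 + 8 = 112 candies.
One more candy must push some flavor to its target, so 112 + 1 = 113.

113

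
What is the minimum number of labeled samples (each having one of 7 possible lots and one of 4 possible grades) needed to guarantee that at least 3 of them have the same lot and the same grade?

There are 7 × 4 = 28 (lot, grade) combinations acting as pigeonholes.
With 28 × 2 = 56 labeled samples we could place exactly 2 in each, with no (lot, grade) pair reaching 3.
One more forces some (lot, grade) pair to hold 3, so 56 + 1 = 57.

57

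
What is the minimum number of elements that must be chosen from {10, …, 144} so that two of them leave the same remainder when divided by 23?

24

Group the integers by remainder mod 23; there are 23 residue classes, each nonempty in this range.
Choosing one from each class (23 integers) avoids any shared remainder.
One more choice must repeat a class, so two differ by a multiple of 23. Hence 23 + 1 = 24.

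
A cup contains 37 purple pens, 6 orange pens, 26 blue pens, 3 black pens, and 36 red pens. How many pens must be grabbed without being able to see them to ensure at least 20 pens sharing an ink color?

67

In the worst case we take at most 19 of each ink color, but all 6 orange and all 3 black (fewer than 19), giving 19 + 6 + 19 + 3 + 19 = 66.
One more pen then forces some ink color to 20, so 66 + 1 = 67.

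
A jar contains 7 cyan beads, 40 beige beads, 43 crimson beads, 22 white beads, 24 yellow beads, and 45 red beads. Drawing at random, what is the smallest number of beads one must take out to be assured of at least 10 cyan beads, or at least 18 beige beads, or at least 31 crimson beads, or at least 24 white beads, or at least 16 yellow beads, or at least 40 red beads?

131

The worst case stops just short of every target: all 7 cyan, 17 beige, 30 crimson, all 22 white, 15 yellow, 39 red — 7 + 17 + 30 + 22 + 15 + 39 = 130 beads.
One more bead must push some color to its target, so 130 + 1 = 131.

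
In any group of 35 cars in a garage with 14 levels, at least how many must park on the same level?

The 35 cars fall into 14 levels.
If each of the 14 levels held at most 2, the total would be at most 14 × 2 = 28 < 35, a contradiction.
So at least one holds ⌈35/14⌉ = 3.

3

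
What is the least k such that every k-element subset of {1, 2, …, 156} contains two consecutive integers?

79

Partition {1, …, 156} into 78 pairs: {1,2}, {3,4}, …, {155,156}.
Choosing 78 integers — say the 78 even numbers 2, 4, …, 156 — takes one from each pair and avoids the property.
Choosing 79 forces two into the same pair by pigeonhole, and those are consecutive. So 79.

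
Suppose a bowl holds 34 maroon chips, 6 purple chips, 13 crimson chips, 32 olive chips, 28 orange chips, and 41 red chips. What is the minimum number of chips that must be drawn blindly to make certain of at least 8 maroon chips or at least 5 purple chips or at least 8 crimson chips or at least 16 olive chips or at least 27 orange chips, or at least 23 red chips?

Each of the 6 colors has its own threshold; avoid all of them simultaneously.
The worst case stops just short of every target: 7 maroon, 4 purple, 7 crimson, 15 olive, 26 orange, 22 red — 7 + 4 + 7 + 15 + 26 + 22 = 81 chips.
One more chip must push some color to its target, so 81 + 1 = 82.

82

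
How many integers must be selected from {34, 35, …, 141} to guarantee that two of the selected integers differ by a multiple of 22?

Group the integers by remainder mod 22; there are 22 residue classes, each nonempty in this range.
Choosing one from each class (22 integers) avoids any shared remainder.
One more choice must repeat a class, so two differ by a multiple of 22. Hence 22 + 1 = 23.

23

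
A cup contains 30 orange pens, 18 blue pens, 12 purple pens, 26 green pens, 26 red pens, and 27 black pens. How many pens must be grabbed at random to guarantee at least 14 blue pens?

The worst case draws every non-blue pen first: 30 + 12 + 26 + 26 + 27 = 121.
The next 14 draws are then forced to be blue, giving 121 + 14 = 135.

135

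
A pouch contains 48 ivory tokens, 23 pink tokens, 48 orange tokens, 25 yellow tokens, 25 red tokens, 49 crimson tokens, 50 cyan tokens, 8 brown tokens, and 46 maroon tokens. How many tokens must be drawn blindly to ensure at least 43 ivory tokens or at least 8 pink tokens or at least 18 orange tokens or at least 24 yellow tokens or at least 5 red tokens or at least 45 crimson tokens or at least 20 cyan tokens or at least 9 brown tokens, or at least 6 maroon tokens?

The worst case stops just short of every target: 42 ivory, 7 pink, 17 orange, 23 yellow, 4 red, 44 crimson, 19 cyan, 8 brown, 5 maroon — 42 + 7 + 17 + 23 + 4 + 44 + 19 + 8 + 5 = 169 tokens.
One more token must push some color to its target, so 169 + 1 = 170.

170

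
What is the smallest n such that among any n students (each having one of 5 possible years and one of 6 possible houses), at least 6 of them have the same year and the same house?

There are 5 × 6 = 30 (year, house) combinations acting as pigeonholes.
With 30 × 5 = 150 students we could place exactly 5 in each, with no (year, house) pair reaching 6.
One more forces some (year, house) pair to hold 6, so 150 + 1 = 151.

151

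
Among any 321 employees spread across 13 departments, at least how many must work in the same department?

25

The 321 employees fall into 13 departments.
If each of the 13 departments held at most 24, the total would be at most 13 × 24 = 312 < 321, a contradiction.
So at least one holds ⌈321/13⌉ = 25.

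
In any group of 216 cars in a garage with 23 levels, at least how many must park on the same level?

The 216 cars fall into 23 levels.
If each of the 23 levels held at most 9, the total would be at most 23 × 9 = 207 < 216, a contradiction.
So at least one holds ⌈216/23⌉ = 10.

10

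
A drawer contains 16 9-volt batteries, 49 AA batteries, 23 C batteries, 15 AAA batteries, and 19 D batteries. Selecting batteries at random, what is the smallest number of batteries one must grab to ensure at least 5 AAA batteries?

The worst case draws every non-AAA battery first: 16 + 49 + 23 + 19 = 107.
The next 5 draws are then forced to be AAA, giving 107 + 5 = 112.

112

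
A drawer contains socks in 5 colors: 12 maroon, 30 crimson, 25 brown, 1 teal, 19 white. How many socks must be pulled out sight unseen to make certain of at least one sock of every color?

87

The hardest color to obtain is teal: we could draw every other sock first — 87 − 1 = 86 socks — without a single teal one.
The next draw must be teal, so 86 + 1 = 87.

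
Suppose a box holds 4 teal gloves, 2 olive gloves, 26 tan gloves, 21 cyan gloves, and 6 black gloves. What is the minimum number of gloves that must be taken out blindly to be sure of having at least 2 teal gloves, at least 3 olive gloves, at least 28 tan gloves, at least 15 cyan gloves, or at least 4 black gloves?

The worst case stops just short of every target: 1 teal, 2 olive, all 26 tan, 14 cyan, 3 black — 1 + 2 + 26 + 14 + 3 = 46 gloves.
One more glove must push some color to its target, so 46 + 1 = 47.

47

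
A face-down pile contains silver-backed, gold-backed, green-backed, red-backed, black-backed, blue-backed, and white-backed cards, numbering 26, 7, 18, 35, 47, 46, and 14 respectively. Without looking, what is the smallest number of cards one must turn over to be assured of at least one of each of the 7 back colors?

187

The hardest back color to obtain is gold-backed: we could draw every other card first — 193 − 7 = 186 cards — without a single gold-backed one.
The next draw must be gold-backed, so 186 + 1 = 187.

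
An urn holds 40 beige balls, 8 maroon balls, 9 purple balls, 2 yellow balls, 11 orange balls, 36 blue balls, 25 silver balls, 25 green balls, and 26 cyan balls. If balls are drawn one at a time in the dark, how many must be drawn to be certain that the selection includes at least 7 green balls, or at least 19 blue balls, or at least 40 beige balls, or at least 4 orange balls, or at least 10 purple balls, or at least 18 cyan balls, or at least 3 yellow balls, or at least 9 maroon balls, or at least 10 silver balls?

The worst case stops just short of every target: 39 beige, 8 maroon, 9 purple, 2 yellow, 3 orange, 18 blue, 9 silver, 6 green, 17 cyan — 39 + 8 + 9 + 2 + 3 + 18 + 9 + 6 + 17 = 111 balls.
One more ball must push some color to its target, so 111 + 1 = 112.

112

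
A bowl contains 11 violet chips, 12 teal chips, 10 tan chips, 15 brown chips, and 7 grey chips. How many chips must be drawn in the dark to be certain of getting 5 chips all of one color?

21

The worst case takes 4 chips of each color without reaching 5 of any: 5 × 4 = 20.
The next chip must bring some color to 5, so 20 + 1 = 21.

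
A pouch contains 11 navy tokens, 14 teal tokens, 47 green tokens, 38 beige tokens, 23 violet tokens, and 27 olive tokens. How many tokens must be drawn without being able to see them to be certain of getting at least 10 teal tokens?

The worst case draws every non-teal token first: 11 + 47 + 38 + 23 + 27 = 146.
The next 10 draws are then forced to be teal, giving 146 + 10 = 156.

156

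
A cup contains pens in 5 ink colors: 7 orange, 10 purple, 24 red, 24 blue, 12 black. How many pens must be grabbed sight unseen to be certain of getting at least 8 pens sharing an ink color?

The worst case takes 7 pens of each ink color without reaching 8 of any: 5 × 7 = 35.
The next pen must bring some ink color to 8, so 35 + 1 = 36.

36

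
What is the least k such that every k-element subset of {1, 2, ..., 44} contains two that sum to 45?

23

Partition {1, …, 44} into 22 pairs: {1,44}, {2,43}, …, {22,23}.
Choosing 22 integers — say the integers 1 through 22 — takes one from each pair and avoids the property.
Choosing 23 forces two into the same pair by pigeonhole, and those sum to 45. So 23.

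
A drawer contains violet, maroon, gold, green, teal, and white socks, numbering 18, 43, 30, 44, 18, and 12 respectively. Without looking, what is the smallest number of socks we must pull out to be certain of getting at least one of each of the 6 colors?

154

The hardest color to obtain is white: we could draw every other sock first — 165 − 12 = 153 socks — without a single white one.
The next draw must be white, so 153 + 1 = 154.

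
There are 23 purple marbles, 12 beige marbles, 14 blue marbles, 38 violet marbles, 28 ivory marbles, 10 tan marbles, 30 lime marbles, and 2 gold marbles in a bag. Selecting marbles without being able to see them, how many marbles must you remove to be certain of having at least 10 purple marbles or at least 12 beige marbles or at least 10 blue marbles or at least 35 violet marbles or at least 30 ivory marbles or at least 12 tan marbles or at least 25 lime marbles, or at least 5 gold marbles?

128

The worst case stops just short of every target: 9 purple, 11 beige, 9 blue, 34 violet, all 28 ivory, all 10 tan, 24 lime, all 2 gold — 9 + 11 + 9 + 34 + 28 + 10 + 24 + 2 = 127 marbles.
One more marble must push some color to its target, so 127 + 1 = 128.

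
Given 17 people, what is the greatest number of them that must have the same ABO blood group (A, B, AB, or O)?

The 17 people fall into 4 ABO blood groups.
If each of the 4 ABO blood groups held at most 4, the total would be at most 4 × 4 = 16 < 17, a contradiction.
So at least one holds ⌈17/4⌉ = 5.

5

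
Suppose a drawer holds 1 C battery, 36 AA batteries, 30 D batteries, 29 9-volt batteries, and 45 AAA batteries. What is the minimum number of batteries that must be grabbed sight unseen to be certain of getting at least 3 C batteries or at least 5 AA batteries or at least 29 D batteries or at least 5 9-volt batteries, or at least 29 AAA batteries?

Each of the 5 types has its own threshold; avoid all of them simultaneously.
The worst case stops just short of every target: all 1 C, 4 AA, 28 D, 4 9-volt, 28 AAA — 1 + 4 + 28 + 4 + 28 = 65 batteries.
One more battery must push some type to its target, so 65 + 1 = 66.

66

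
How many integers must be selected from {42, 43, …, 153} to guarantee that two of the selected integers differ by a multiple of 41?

42

Group the integers by remainder mod 41; there are 41 residue classes, each nonempty in this range.
Choosing one from each class (41 integers) avoids any shared remainder.
One more choice must repeat a class, so two differ by a multiple of 41. Hence 41 + 1 = 42.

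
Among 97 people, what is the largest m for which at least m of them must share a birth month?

There are 12 months of the year, which serve as the pigeonholes.
If each of the 12 months of the year held at most 8, the total would be at most 12 × 8 = 96 < 97, a contradiction.
So at least one holds ⌈97/12⌉ = 9.

9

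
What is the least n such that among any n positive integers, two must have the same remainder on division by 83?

Two integers differ by a multiple of 83 exactly when they share a remainder mod 83.
There are 83 residue classes mod 83, so 83 integers can all lie in distinct classes.
One more integer must repeat a residue, giving a difference divisible by 83. So n = 83 + 1 = 84.

84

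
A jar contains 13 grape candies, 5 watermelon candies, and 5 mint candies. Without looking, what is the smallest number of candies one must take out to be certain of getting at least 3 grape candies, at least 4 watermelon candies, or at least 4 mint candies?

The worst case stops just short of every target: 2 grape, 3 watermelon, 3 mint — 2 + 3 + 3 = 8 candies.
One more candy must push some flavor to its target, so 8 + 1 = 9.

9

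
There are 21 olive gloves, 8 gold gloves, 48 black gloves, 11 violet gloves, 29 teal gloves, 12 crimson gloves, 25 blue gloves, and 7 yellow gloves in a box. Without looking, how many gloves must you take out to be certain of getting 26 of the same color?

135

In the worst case we take at most 25 of each color, but all 21 olive, all 8 gold, all 11 violet, all 12 crimson, and all 7 yellow (fewer than 25), giving 21 + 8 + 25 + 11 + 25 + 12 + 25 + 7 = 134.
One more glove then forces some color to 26, so 134 + 1 = 135.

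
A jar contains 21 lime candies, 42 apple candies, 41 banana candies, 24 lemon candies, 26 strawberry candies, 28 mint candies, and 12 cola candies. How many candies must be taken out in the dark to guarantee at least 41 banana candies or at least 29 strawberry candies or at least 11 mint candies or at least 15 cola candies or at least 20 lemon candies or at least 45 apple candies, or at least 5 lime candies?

The worst case stops just short of every target: 4 lime, all 42 apple, 40 banana, 19 lemon, all 26 strawberry, 10 mint, all 12 cola — 4 + 42 + 40 + 19 + 26 + 10 + 12 = 153 candies.
One more candy must push some flavor to its target, so 153 + 1 = 154.

154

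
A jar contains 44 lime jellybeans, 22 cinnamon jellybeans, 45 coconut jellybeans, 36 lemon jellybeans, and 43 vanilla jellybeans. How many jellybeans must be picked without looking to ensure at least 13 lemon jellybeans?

167

The worst case draws every non-lemon jellybean first: 44 + 22 + 45 + 43 = 154.
The next 13 draws are then forced to be lemon, giving 154 + 13 = 167.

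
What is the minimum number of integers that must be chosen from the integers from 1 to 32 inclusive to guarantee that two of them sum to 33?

Partition {1, …, 32} into 16 pairs: {1,32}, {2,31}, …, {16,17}.
Choosing 16 integers — say the integers 1 through 16 — takes one from each pair and avoids the property.
Choosing 17 forces two into the same pair by pigeonhole, and those sum to 33. So 17.

17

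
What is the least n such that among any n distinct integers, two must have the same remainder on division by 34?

Two integers differ by a multiple of 34 exactly when they share a remainder mod 34.
There are 34 residue classes mod 34, so 34 integers can all lie in distinct classes.
One more integer must repeat a residue, giving a difference divisible by 34. So n = 34 + 1 = 35.

35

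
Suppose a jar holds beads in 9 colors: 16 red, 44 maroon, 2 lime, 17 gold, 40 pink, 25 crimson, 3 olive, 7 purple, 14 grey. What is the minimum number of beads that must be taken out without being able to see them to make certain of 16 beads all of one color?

In the worst case we take at most 15 of each color, but all 2 lime, all 3 olive, all 7 purple, and all 14 grey (fewer than 15), giving 15 + 15 + 2 + 15 + 15 + 15 + 3 + 7 + 14 = 101.
One more bead then forces some color to 16, so 101 + 1 = 102.

102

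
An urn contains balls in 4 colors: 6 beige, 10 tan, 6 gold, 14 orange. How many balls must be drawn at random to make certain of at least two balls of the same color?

Treat the 4 colors as pigeonholes.
The worst case takes 1 ball of each color without reaching 2 of any: 4 × 1 = 4.
The next ball must bring some color to 2, so 4 + 1 = 5.

5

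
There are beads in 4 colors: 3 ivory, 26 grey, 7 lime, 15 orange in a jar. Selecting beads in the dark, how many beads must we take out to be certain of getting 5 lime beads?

49

The worst case draws every non-lime bead first: 3 + 26 + 15 = 44.
The next 5 draws are then forced to be lime, giving 44 + 5 = 49.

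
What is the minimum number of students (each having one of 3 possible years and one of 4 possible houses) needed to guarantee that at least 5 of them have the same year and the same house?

49

There are 3 × 4 = 12 (year, house) combinations acting as pigeonholes.
With 12 × 4 = 48 students we could place exactly 4 in each, with no (year, house) pair reaching 5.
One more forces some (year, house) pair to hold 5, so 48 + 1 = 49.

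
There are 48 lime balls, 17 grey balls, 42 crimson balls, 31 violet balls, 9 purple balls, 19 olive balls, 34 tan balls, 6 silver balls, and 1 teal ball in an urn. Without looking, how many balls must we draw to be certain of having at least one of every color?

The hardest color to obtain is teal: we could draw every other ball first — 207 − 1 = 206 balls — without a single teal one.
The next draw must be teal, so 206 + 1 = 207.

207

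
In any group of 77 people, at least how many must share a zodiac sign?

7

There are 12 zodiac signs, which serve as the pigeonholes.
If each of the 12 zodiac signs held at most 6, the total would be at most 12 × 6 = 72 < 77, a contradiction.
So at least one holds ⌈77/12⌉ = 7.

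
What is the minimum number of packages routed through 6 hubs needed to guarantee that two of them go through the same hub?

7

There are 6 hubs acting as pigeonholes.
With 6 packages we could place one in each, avoiding any repeat.
One more forces some class to hold 2, so 6 + 1 = 7.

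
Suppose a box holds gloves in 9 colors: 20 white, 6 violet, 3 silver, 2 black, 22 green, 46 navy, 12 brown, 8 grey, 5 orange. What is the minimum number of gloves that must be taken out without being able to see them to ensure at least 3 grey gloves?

119

The worst case draws every non-grey glove first: 20 + 6 + 3 + 2 + 22 + 46 + 12 + 5 = 116.
The next 3 draws are then forced to be grey, giving 116 + 3 = 119.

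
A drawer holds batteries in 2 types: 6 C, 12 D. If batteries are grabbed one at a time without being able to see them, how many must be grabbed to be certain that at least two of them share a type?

3

Treat the 2 types as pigeonholes.
The worst case takes 1 battery of each type without reaching 2 of any: 2 × 1 = 2.
The next battery must bring some type to 2, so 2 + 1 = 3.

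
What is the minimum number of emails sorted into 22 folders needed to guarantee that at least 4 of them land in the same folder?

67

There are 22 folders acting as pigeonholes.
With 22 × 3 = 66 emails we could place exactly 3 in each, with no class reaching 4.
One more forces some class to hold 4, so 66 + 1 = 67.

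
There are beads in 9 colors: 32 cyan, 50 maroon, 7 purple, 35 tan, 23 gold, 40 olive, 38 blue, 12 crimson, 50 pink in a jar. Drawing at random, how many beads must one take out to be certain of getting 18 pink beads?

To avoid pink beads as long as possible, exhaust the other 8 colors first.
The worst case draws every non-pink bead first: 32 + 50 + 7 + 35 + 23 + 40 + 38 + 12 = 237.
The next 18 draws are then forced to be pink, giving 237 + 18 = 255.

255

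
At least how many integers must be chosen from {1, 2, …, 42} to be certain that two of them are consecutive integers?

22

Partition {1, …, 42} into 21 pairs: {1,2}, {3,4}, …, {41,42}.
Choosing 21 integers — say the 21 even numbers 2, 4, …, 42 — takes one from each pair and avoids the property.
Choosing 22 forces two into the same pair by pigeonhole, and those are consecutive. So 22.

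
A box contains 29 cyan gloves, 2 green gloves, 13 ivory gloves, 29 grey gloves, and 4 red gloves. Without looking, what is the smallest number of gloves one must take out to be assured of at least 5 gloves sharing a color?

19

In the worst case we take at most 4 of each color, but all 2 green (fewer than 4), giving 4 + 2 + 4 + 4 + 4 = 18.
One more glove then forces some color to 5, so 18 + 1 = 19.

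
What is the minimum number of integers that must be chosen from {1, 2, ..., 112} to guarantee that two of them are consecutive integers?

Partition {1, …, 112} into 56 pairs: {1,2}, {3,4}, …, {111,112}.
Choosing 56 integers — say the 56 even numbers 2, 4, …, 112 — takes one from each pair and avoids the property.
Choosing 57 forces two into the same pair by pigeonhole, and those are consecutive. So 57.

57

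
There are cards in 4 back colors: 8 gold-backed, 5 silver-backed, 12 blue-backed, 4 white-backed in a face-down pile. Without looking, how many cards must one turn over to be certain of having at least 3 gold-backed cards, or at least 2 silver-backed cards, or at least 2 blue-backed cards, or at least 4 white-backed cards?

The worst case stops just short of every target: 2 gold-backed, 1 silver-backed, 1 blue-backed, 3 white-backed — 2 + 1 + 1 + 3 = 7 cards.
One more card must push some back color to its target, so 7 + 1 = 8.

8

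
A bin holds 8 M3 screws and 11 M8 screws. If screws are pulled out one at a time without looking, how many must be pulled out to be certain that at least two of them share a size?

The worst case takes 1 screw of each size without reaching 2 of any: 2 × 1 = 2.
The next screw must bring some size to 2, so 2 + 1 = 3.

3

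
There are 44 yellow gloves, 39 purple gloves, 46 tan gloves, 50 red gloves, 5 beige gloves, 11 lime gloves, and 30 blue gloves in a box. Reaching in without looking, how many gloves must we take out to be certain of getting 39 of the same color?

Treat the 7 colors as pigeonholes.
In the worst case we take at most 38 of each color, but all 5 beige, all 11 lime, and all 30 blue (fewer than 38), giving 38 + 38 + 38 + 38 + 5 + 11 + 30 = 198.
One more glove then forces some color to 39, so 198 + 1 = 199.

199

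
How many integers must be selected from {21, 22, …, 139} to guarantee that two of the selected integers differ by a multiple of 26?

Use the pigeonhole principle on residue classes: group the integers by remainder mod 26; there are 26 residue classes, each nonempty in this range.
Choosing one from each class (26 integers) avoids any shared remainder.
One more choice must repeat a class, so two differ by a multiple of 26. Hence 26 + 1 = 27.

27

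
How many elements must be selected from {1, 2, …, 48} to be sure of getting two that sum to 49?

Partition {1, …, 48} into 24 pairs: {1,48}, {2,47}, …, {24,25}.
Choosing 24 integers — say the integers 1 through 24 — takes one from each pair and avoids the property.
Choosing 25 forces two into the same pair by pigeonhole, and those sum to 49. So 25.

25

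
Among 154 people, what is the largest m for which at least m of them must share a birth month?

The 154 people fall into 12 months of the year.
If each of the 12 months of the year held at most 12, the total would be at most 12 × 12 = 144 < 154, a contradiction.
So at least one holds ⌈154/12⌉ = 13.

13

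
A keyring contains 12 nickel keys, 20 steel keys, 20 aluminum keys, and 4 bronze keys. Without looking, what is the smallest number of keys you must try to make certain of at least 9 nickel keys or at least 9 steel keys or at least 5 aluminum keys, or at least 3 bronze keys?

23

The worst case stops just short of every target: 8 nickel, 8 steel, 4 aluminum, 2 bronze — 8 + 8 + 4 + 2 = 22 keys.
One more key must push some type to its target, so 22 + 1 = 23.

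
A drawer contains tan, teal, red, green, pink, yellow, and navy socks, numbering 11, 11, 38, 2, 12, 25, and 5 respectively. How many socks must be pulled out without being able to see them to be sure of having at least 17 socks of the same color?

In the worst case we take at most 16 of each color, but all 11 tan, all 11 teal, all 2 green, all 12 pink, and all 5 navy (fewer than 16), giving 11 + 11 + 16 + 2 + 12 + 16 + 5 = 73.
One more sock then forces some color to 17, so 73 + 1 = 74.

74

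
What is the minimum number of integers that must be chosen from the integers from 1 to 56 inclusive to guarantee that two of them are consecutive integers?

Partition {1, …, 56} into 28 pairs: {1,2}, {3,4}, …, {55,56}.
Choosing 28 integers — say the 28 even numbers 2, 4, …, 56 — takes one from each pair and avoids the property.
Choosing 29 forces two into the same pair by pigeonhole, and those are consecutive. So 29.

29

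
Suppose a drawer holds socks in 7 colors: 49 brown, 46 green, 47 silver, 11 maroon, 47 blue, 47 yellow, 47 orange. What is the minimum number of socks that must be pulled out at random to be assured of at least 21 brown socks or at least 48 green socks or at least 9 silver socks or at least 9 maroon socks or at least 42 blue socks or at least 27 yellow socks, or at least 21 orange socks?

The worst case stops just short of every target: 20 brown, all 46 green, 8 silver, 8 maroon, 41 blue, 26 yellow, 20 orange — 20 + 46 + 8 + 8 + 41 + 26 + 20 = 169 socks.
One more sock must push some color to its target, so 169 + 1 = 170.

170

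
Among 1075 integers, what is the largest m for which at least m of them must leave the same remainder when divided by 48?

23

The 1075 integers fall into 48 residue classes modulo 48.
If each of the 48 residue classes modulo 48 held at most 22, the total would be at most 48 × 22 = 1056 < 1075, a contradiction.
So at least one holds ⌈1075/48⌉ = 23.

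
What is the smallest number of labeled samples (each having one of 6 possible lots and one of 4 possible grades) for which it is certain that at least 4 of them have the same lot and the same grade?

There are 6 × 4 = 24 (lot, grade) combinations acting as pigeonholes.
With 24 × 3 = 72 labeled samples we could place exactly 3 in each, with no (lot, grade) pair reaching 4.
One more forces some (lot, grade) pair to hold 4, so 72 + 1 = 73.

73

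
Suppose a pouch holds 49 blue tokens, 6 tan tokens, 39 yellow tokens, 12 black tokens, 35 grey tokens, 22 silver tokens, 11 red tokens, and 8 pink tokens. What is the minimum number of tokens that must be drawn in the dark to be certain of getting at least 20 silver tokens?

180

To avoid silver tokens as long as possible, exhaust the other 7 colors first.
The worst case draws every non-silver token first: 49 + 6 + 39 + 12 + 35 + 11 + 8 = 160.
The next 20 draws are then forced to be silver, giving 160 + 20 = 180.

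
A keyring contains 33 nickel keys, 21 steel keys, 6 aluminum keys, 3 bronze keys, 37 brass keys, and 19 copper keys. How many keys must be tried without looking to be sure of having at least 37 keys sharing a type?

In the worst case we take at most 36 of each type, but all 33 nickel, all 21 steel, all 6 aluminum, all 3 bronze, and all 19 copper (fewer than 36), giving 33 + 21 + 6 + 3 + 36 + 19 = 118.
One more key then forces some type to 37, so 118 + 1 = 119.

119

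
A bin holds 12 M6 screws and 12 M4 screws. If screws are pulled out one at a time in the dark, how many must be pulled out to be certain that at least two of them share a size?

The worst case takes 1 screw of each size without reaching 2 of any: 2 × 1 = 2.
The next screw must bring some size to 2, so 2 + 1 = 3.

3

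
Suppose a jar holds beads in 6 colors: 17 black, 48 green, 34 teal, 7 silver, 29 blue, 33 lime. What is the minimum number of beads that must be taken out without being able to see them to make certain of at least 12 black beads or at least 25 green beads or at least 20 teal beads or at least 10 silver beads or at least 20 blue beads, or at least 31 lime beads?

111

The worst case stops just short of every target: 11 black, 24 green, 19 teal, all 7 silver, 19 blue, 30 lime — 11 + 24 + 19 + 7 + 19 + 30 = 110 beads.
One more bead must push some color to its target, so 110 + 1 = 111.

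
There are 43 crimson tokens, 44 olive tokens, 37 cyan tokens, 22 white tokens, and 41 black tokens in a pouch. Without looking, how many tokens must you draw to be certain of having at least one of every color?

The hardest color to obtain is white: we could draw every other token first — 187 − 22 = 165 tokens — without a single white one.
The next draw must be white, so 165 + 1 = 166.

166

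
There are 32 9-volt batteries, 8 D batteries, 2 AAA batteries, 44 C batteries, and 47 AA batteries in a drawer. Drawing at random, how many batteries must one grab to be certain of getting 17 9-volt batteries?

The worst case draws every non-9-volt battery first: 8 + 2 + 44 + 47 = 101.
The next 17 draws are then forced to be 9-volt, giving 101 + 17 = 118.

118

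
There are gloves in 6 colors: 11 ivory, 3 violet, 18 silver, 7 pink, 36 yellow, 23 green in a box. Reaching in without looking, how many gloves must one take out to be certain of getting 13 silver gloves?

93

The worst case draws every non-silver glove first: 11 + 3 + 7 + 36 + 23 = 80.
The next 13 draws are then forced to be silver, giving 80 + 13 = 93.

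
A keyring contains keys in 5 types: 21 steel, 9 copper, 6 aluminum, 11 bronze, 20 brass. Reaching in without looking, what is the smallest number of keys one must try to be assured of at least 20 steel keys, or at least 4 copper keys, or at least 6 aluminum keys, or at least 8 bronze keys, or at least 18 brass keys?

52

The worst case stops just short of every target: 19 steel, 3 copper, 5 aluminum, 7 bronze, 17 brass — 19 + 3 + 5 + 7 + 17 = 51 keys.
One more key must push some type to its target, so 51 + 1 = 52.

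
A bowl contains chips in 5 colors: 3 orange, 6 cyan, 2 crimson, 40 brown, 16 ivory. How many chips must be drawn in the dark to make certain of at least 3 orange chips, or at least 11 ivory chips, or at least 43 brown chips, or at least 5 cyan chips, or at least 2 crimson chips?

58

Each of the 5 colors has its own threshold; avoid all of them simultaneously.
The worst case stops just short of every target: 2 orange, 4 cyan, 1 crimson, all 40 brown, 10 ivory — 2 + 4 + 1 + 40 + 10 = 57 chips.
One more chip must push some color to its target, so 57 + 1 = 58.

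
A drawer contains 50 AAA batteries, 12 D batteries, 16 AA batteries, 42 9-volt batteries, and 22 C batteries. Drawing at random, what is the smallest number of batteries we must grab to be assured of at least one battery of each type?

131

The hardest type to obtain is D: we could draw every other battery first — 142 − 12 = 130 batteries — without a single D one.
The next draw must be D, so 130 + 1 = 131.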